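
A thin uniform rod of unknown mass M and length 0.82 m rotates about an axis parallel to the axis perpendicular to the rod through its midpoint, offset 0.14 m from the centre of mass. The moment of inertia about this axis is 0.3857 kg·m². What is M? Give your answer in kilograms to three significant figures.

5.10

I = I_cm + Md² = (1/12)ML² + Md² = M·[0.0833333·(0.82)² + (0.14)²] = M·0.075633.
So M = 0.3857 / 0.075633 = 5.0996 kg.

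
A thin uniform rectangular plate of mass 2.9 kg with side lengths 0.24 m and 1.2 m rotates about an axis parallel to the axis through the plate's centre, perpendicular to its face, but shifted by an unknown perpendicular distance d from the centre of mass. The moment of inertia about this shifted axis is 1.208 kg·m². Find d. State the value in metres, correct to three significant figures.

About the centre-of-mass axis, I_cm = (1/12)M(a²+b²) = (1/12)(2.9)[(0.24)² + (1.2)²] = 0.36192 kg·m².
Parallel axis theorem: I = I_cm + Md², so Md² = 1.208 − 0.36192 = 0.84608 kg·m².
d = √(0.84608 / 2.9) = 0.54014 m.

0.540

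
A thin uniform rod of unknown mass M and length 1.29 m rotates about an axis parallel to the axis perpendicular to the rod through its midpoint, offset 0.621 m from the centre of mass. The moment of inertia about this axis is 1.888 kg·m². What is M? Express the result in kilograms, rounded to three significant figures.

3.60

I = I_cm + Md² = (1/12)ML² + Md² = M·[0.0833333·(1.29)² + (0.621)²] = M·0.52432.
So M = 1.888 / 0.52432 = 3.6009 kg.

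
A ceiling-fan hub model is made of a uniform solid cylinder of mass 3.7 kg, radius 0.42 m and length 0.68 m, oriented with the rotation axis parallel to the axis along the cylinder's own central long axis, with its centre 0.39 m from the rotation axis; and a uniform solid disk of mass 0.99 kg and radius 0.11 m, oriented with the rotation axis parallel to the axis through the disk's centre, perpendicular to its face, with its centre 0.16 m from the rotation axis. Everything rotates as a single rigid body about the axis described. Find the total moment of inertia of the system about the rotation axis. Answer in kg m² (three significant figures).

0.920

Solid cylinder: I_cm = (1/2)MR² = (1/2)(3.7)(0.42)² = 0.32634 kg m²; centre at d = 0.39 m, so the parallel axis theorem gives I = 0.32634 + (3.7)(0.39)² = 0.88911 kg m².
Solid disk: I_cm = (1/2)MR² = (1/2)(0.99)(0.11)² = 0.0059895 kg m²; centre at d = 0.16 m, so the parallel axis theorem gives I = 0.0059895 + (0.99)(0.16)² = 0.031334 kg m².
Total I = 0.88911 + 0.031334 = 0.92044 kg m².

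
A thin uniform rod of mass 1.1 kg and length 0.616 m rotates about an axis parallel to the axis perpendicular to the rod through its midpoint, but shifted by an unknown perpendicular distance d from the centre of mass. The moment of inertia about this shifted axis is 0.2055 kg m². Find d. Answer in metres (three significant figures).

About the centre-of-mass axis, I_cm = (1/12)ML² = (1/12)(1.1)(0.616)² = 0.034783 kg m².
Parallel axis theorem: I = I_cm + Md², so Md² = 0.2055 − 0.034783 = 0.17072 kg m².
d = √(0.17072 / 1.1) = 0.39395 m.

0.394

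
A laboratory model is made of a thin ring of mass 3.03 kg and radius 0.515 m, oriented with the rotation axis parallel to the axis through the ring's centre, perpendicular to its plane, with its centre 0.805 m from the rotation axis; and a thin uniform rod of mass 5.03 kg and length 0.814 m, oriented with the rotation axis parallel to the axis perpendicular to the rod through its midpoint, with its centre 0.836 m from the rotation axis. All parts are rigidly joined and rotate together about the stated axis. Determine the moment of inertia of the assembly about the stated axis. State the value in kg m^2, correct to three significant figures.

6.56

Thin ring: I_cm = MR² = (3.03)(0.515)² = 0.80363 kg m^2; centre at d = 0.805 m, so I = I_cm + Md² gives I = 0.80363 + (3.03)(0.805)² = 2.7671 kg m^2.
Thin rod: I_cm = (1/12)ML² = (1/12)(5.03)(0.814)² = 0.27774 kg m^2; centre at d = 0.836 m, so I = I_cm + Md² gives I = 0.27774 + (5.03)(0.836)² = 3.7932 kg m^2.
Total I = 2.7671 + 3.7932 = 6.5603 kg m^2.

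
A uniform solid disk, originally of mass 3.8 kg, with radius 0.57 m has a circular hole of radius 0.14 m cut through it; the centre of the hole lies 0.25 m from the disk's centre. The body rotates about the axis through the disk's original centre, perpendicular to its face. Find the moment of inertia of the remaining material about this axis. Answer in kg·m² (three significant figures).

Unpierced body about its centre: I₀ = (1/2)MR² = (1/2)(3.8)(0.57)² = 0.61731 kg·m².
The removed disk has mass m = M·(r/R)² = (3.8)(0.14/0.57)² = 0.22924 kg (same uniform areal density).
Its moment of inertia about the rotation axis (parallel-axis theorem): I_hole = (1/2)mr² + md² = (1/2)(0.22924)(0.14)² + (0.22924)(0.25)² = 0.016574 kg·m².
Treating the hole as negative mass, I = I₀ − I_hole = 0.61731 − 0.016574 = 0.60074 kg·m².

0.601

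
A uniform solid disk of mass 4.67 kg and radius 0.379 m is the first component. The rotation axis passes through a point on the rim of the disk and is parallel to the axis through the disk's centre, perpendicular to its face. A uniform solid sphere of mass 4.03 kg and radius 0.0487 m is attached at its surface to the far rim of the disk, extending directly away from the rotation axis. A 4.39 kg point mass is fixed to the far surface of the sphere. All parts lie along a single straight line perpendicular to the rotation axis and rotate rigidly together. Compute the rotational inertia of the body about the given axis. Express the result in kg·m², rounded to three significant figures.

6.84

Solid disk: I_cm = (1/2)MR² = (1/2)(4.67)(0.379)² = 0.3354 kg·m²; centre at d = 0.379 m, so I = I_cm + Md² gives I = 0.3354 + (4.67)(0.379)² = 1.0062 kg·m².
Solid sphere: I_cm = (2/5)MR² = (2/5)(4.03)(0.0487)² = 0.0038232 kg·m²; centre at d = 0.379 + 0.379 + 0.0487 = 0.8067 m, so I = I_cm + Md² gives I = 0.0038232 + (4.03)(0.8067)² = 2.6264 kg·m².
Point mass: I_cm = 0; centre at d = 0.379 + 0.379 + 0.0487 + 0.0487 = 0.8554 m, so I = I_cm + Md² gives I = 0 + (4.39)(0.8554)² = 3.2122 kg·m².
Total I = 1.0062 + 2.6264 + 3.2122 = 6.8448 kg·m².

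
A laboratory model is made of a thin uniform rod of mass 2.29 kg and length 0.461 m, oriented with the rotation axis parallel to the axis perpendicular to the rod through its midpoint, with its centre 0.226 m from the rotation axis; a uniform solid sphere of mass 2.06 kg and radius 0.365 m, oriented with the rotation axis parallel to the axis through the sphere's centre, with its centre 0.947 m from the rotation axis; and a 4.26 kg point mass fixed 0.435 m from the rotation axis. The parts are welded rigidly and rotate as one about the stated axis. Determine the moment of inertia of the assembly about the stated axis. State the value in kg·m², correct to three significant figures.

Thin rod: I_cm = (1/12)ML² = (1/12)(2.29)(0.461)² = 0.040556 kg·m²; centre at d = 0.226 m, so I = I_cm + Md² gives I = 0.040556 + (2.29)(0.226)² = 0.15752 kg·m².
Solid sphere: I_cm = (2/5)MR² = (2/5)(2.06)(0.365)² = 0.10978 kg·m²; centre at d = 0.947 m, so I = I_cm + Md² gives I = 0.10978 + (2.06)(0.947)² = 1.9572 kg·m².
Point mass: I_cm = 0; centre at d = 0.435 m, so I = I_cm + Md² gives I = 0 + (4.26)(0.435)² = 0.8061 kg·m².
Total I = 0.15752 + 1.9572 + 0.8061 = 2.9208 kg·m².

2.92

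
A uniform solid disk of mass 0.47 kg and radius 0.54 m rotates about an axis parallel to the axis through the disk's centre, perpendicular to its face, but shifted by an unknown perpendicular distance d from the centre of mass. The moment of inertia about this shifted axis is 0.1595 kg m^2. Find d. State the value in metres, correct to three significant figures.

0.440

About the centre-of-mass axis, I_cm = (1/2)MR² = (1/2)(0.47)(0.54)² = 0.068526 kg m^2.
Parallel axis theorem: I = I_cm + Md², so Md² = 0.1595 − 0.068526 = 0.090974 kg m^2.
d = √(0.090974 / 0.47) = 0.43996 m.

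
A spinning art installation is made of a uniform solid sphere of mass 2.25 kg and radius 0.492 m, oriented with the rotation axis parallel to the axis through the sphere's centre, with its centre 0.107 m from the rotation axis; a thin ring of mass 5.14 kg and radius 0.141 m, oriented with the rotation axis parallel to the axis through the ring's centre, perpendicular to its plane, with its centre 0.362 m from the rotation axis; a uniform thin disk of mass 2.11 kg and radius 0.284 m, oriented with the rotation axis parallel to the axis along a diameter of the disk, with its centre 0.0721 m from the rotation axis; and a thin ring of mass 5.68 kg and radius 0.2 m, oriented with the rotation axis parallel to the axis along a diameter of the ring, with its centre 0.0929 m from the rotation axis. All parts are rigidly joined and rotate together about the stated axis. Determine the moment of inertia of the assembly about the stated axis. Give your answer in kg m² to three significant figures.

Solid sphere: I_cm = (2/5)MR² = (2/5)(2.25)(0.492)² = 0.21786 kg m²; centre at d = 0.107 m, so the parallel axis theorem gives I = 0.21786 + (2.25)(0.107)² = 0.24362 kg m².
Thin ring: I_cm = MR² = (5.14)(0.141)² = 0.10219 kg m²; centre at d = 0.362 m, so the parallel axis theorem gives I = 0.10219 + (5.14)(0.362)² = 0.77575 kg m².
Thin disk: I_cm = (1/4)MR² = (1/4)(2.11)(0.284)² = 0.042546 kg m²; centre at d = 0.0721 m, so the parallel axis theorem gives I = 0.042546 + (2.11)(0.0721)² = 0.053515 kg m².
Thin ring: I_cm = (1/2)MR² = (1/2)(5.68)(0.2)² = 0.1136 kg m²; centre at d = 0.0929 m, so the parallel axis theorem gives I = 0.1136 + (5.68)(0.0929)² = 0.16262 kg m².
Total I = 0.24362 + 0.77575 + 0.053515 + 0.16262 = 1.2355 kg m².

1.24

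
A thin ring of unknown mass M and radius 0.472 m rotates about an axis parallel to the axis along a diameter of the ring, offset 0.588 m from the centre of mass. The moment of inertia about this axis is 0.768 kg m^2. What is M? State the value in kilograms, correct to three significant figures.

1.68

I = I_cm + Md² = (1/2)MR² + Md² = M·[0.5·(0.472)² + (0.588)²] = M·0.45714.
So M = 0.768 / 0.45714 = 1.68 kg.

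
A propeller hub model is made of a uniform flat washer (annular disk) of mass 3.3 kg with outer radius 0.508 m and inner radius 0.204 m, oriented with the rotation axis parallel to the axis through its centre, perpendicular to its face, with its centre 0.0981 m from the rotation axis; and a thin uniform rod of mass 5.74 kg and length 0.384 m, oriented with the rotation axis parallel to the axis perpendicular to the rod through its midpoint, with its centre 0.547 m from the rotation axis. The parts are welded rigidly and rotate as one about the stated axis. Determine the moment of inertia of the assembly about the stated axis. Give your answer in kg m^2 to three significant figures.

2.31

Annular disk: I_cm = (1/2)M(R²+r²) = (1/2)(3.3)[(0.508)² + (0.204)²] = 0.49447 kg m^2; centre at d = 0.0981 m, so the parallel axis theorem gives I = 0.49447 + (3.3)(0.0981)² = 0.52623 kg m^2.
Thin rod: I_cm = (1/12)ML² = (1/12)(5.74)(0.384)² = 0.070533 kg m^2; centre at d = 0.547 m, so the parallel axis theorem gives I = 0.070533 + (5.74)(0.547)² = 1.788 kg m^2.
Total I = 0.52623 + 1.788 = 2.3142 kg m^2.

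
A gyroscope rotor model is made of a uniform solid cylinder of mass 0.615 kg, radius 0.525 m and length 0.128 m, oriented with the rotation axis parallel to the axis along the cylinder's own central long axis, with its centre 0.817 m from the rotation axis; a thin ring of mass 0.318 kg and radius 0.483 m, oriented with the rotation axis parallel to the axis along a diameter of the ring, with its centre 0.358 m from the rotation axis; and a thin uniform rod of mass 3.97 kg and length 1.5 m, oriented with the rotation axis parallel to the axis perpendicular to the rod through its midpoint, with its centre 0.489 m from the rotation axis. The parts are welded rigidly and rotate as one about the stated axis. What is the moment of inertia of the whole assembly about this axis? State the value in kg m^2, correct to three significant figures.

2.27

Solid cylinder: I_cm = (1/2)MR² = (1/2)(0.615)(0.525)² = 0.084755 kg m^2; centre at d = 0.817 m, so I = I_cm + Md² gives I = 0.084755 + (0.615)(0.817)² = 0.49526 kg m^2.
Thin ring: I_cm = (1/2)MR² = (1/2)(0.318)(0.483)² = 0.037093 kg m^2; centre at d = 0.358 m, so I = I_cm + Md² gives I = 0.037093 + (0.318)(0.358)² = 0.077849 kg m^2.
Thin rod: I_cm = (1/12)ML² = (1/12)(3.97)(1.5)² = 0.74438 kg m^2; centre at d = 0.489 m, so I = I_cm + Md² gives I = 0.74438 + (3.97)(0.489)² = 1.6937 kg m^2.
Total I = 0.49526 + 0.077849 + 1.6937 = 2.2668 kg m^2.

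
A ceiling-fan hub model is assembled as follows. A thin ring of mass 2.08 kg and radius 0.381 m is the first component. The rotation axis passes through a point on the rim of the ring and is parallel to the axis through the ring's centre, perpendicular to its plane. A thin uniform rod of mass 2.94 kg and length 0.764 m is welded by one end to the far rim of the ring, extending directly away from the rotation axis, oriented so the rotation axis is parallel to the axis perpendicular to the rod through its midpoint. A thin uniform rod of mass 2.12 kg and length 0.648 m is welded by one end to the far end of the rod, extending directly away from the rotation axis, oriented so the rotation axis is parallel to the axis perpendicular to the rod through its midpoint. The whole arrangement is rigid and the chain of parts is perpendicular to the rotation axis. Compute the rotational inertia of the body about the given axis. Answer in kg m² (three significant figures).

11.9

Thin ring: I_cm = MR² = (2.08)(0.381)² = 0.30193 kg m²; centre at d = 0.381 m, so I = I_cm + Md² gives I = 0.30193 + (2.08)(0.381)² = 0.60387 kg m².
Thin rod: I_cm = (1/12)ML² = (1/12)(2.94)(0.764)² = 0.14301 kg m²; centre at d = 0.381 + 0.381 + 0.382 = 1.144 m, so I = I_cm + Md² gives I = 0.14301 + (2.94)(1.144)² = 3.9907 kg m².
Thin rod: I_cm = (1/12)ML² = (1/12)(2.12)(0.648)² = 0.074183 kg m²; centre at d = 0.381 + 0.381 + 0.382 + 0.382 + 0.324 = 1.85 m, so I = I_cm + Md² gives I = 0.074183 + (2.12)(1.85)² = 7.3299 kg m².
Total I = 0.60387 + 3.9907 + 7.3299 = 11.924 kg m².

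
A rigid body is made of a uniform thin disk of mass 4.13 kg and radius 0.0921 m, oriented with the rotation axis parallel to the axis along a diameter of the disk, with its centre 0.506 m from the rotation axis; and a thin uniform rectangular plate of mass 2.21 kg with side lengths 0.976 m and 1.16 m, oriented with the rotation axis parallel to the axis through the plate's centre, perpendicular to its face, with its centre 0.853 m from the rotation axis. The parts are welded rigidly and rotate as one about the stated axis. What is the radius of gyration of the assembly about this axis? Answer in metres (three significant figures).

Thin disk: I_cm = (1/4)MR² = (1/4)(4.13)(0.0921)² = 0.0087581 kg m²; centre at d = 0.506 m, so the parallel axis theorem gives I = 0.0087581 + (4.13)(0.506)² = 1.0662 kg m².
Rectangular plate: I_cm = (1/12)M(a²+b²) = (1/12)(2.21)[(0.976)² + (1.16)²] = 0.42325 kg m²; centre at d = 0.853 m, so the parallel axis theorem gives I = 0.42325 + (2.21)(0.853)² = 2.0313 kg m².
Total I = 3.0975 kg m²; total mass M = 6.34 kg.
k = √(I/M) = √(3.0975/6.34) = 0.69897 m.

0.699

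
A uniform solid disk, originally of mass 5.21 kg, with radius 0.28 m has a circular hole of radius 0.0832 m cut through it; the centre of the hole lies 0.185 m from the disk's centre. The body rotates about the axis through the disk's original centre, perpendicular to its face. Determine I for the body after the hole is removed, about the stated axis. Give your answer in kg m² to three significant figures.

0.187

Unpierced body about its centre: I₀ = (1/2)MR² = (1/2)(5.21)(0.28)² = 0.20423 kg m².
The removed disk has mass m = M·(r/R)² = (5.21)(0.0832/0.28)² = 0.46001 kg (same uniform areal density).
Its moment of inertia about the rotation axis (parallel-axis theorem): I_hole = (1/2)mr² + md² = (1/2)(0.46001)(0.0832)² + (0.46001)(0.185)² = 0.017336 kg m².
Treating the hole as negative mass, I = I₀ − I_hole = 0.20423 − 0.017336 = 0.1869 kg m².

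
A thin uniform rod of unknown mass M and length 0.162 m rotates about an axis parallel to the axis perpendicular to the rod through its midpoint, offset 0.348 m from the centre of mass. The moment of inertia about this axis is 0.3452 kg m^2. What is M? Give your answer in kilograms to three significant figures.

I = I_cm + Md² = (1/12)ML² + Md² = M·[0.0833333·(0.162)² + (0.348)²] = M·0.12329.
So M = 0.3452 / 0.12329 = 2.7999 kg.

2.80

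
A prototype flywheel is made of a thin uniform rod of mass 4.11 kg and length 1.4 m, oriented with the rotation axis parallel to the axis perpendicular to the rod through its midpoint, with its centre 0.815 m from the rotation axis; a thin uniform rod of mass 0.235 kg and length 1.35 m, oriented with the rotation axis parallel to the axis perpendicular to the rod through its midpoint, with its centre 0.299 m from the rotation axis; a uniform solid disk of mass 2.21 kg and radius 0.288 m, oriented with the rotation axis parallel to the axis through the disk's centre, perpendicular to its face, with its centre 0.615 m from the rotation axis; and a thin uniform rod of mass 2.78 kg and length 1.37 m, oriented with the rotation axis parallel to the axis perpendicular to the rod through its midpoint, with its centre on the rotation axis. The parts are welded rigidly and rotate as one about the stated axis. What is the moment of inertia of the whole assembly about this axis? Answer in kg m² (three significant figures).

4.82

Thin rod: I_cm = (1/12)ML² = (1/12)(4.11)(1.4)² = 0.6713 kg m²; centre at d = 0.815 m, so the parallel axis theorem gives I = 0.6713 + (4.11)(0.815)² = 3.4013 kg m².
Thin rod: I_cm = (1/12)ML² = (1/12)(0.235)(1.35)² = 0.035691 kg m²; centre at d = 0.299 m, so the parallel axis theorem gives I = 0.035691 + (0.235)(0.299)² = 0.0567 kg m².
Solid disk: I_cm = (1/2)MR² = (1/2)(2.21)(0.288)² = 0.091653 kg m²; centre at d = 0.615 m, so the parallel axis theorem gives I = 0.091653 + (2.21)(0.615)² = 0.92753 kg m².
Thin rod: I_cm = (1/12)ML² = (1/12)(2.78)(1.37)² = 0.43482 kg m²; axis through the centre, so I = 0.43482 kg m².
Total I = 3.4013 + 0.0567 + 0.92753 + 0.43482 = 4.8203 kg m².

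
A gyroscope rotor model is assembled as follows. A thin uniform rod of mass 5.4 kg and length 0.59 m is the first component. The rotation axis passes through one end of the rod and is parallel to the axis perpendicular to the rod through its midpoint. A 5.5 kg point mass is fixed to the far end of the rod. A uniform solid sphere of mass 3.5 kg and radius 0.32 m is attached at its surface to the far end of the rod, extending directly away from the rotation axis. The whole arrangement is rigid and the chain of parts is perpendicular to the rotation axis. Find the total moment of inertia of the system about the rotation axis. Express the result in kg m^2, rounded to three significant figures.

Thin rod: I_cm = (1/12)ML² = (1/12)(5.4)(0.59)² = 0.15664 kg m^2; centre at d = 0.295 m, so I = I_cm + Md² gives I = 0.15664 + (5.4)(0.295)² = 0.62658 kg m^2.
Point mass: I_cm = 0; centre at d = 0.295 + 0.295 = 0.59 m, so I = I_cm + Md² gives I = 0 + (5.5)(0.59)² = 1.9145 kg m^2.
Solid sphere: I_cm = (2/5)MR² = (2/5)(3.5)(0.32)² = 0.14336 kg m^2; centre at d = 0.295 + 0.295 + 0.32 = 0.91 m, so I = I_cm + Md² gives I = 0.14336 + (3.5)(0.91)² = 3.0417 kg m^2.
Total I = 0.62658 + 1.9145 + 3.0417 = 5.5828 kg m^2.

5.58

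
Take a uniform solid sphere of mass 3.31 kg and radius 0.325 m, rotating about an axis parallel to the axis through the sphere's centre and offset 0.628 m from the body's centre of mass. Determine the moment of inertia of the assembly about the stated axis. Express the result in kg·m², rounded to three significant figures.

1.45

I_cm = (2/5)MR² = (2/5)(3.31)(0.325)² = 0.13985 kg·m²; centre at d = 0.628 m, so the parallel axis theorem gives I = 0.13985 + (3.31)(0.628)² = 1.4453 kg·m².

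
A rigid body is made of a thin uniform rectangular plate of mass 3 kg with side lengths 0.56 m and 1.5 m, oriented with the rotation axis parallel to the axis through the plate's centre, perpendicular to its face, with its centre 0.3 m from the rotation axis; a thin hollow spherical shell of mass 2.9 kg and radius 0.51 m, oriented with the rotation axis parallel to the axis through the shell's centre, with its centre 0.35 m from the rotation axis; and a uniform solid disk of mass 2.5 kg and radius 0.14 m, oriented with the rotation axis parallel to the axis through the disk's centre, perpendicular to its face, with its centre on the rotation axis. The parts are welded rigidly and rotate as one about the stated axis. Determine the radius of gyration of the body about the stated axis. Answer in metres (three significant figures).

0.462

Rectangular plate: I_cm = (1/12)M(a²+b²) = (1/12)(3)[(0.56)² + (1.5)²] = 0.6409 kg m²; centre at d = 0.3 m, so I = I_cm + Md² gives I = 0.6409 + (3)(0.3)² = 0.9109 kg m².
Spherical shell: I_cm = (2/3)MR² = (2/3)(2.9)(0.51)² = 0.50286 kg m²; centre at d = 0.35 m, so I = I_cm + Md² gives I = 0.50286 + (2.9)(0.35)² = 0.85811 kg m².
Solid disk: I_cm = (1/2)MR² = (1/2)(2.5)(0.14)² = 0.0245 kg m²; axis through the centre, so I = 0.0245 kg m².
Total I = 1.7935 kg m²; total mass M = 8.4 kg.
k = √(I/M) = √(1.7935/8.4) = 0.46207 m.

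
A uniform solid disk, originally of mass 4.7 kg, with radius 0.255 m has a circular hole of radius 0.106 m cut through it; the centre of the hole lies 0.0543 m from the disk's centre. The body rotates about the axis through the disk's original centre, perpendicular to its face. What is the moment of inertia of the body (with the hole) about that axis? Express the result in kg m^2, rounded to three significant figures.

Unpierced body about its centre: I₀ = (1/2)MR² = (1/2)(4.7)(0.255)² = 0.15281 kg m^2.
The removed disk has mass m = M·(r/R)² = (4.7)(0.106/0.255)² = 0.81214 kg (same uniform areal density).
Its moment of inertia about the rotation axis (parallel-axis theorem): I_hole = (1/2)mr² + md² = (1/2)(0.81214)(0.106)² + (0.81214)(0.0543)² = 0.0069572 kg m^2.
Treating the hole as negative mass, I = I₀ − I_hole = 0.15281 − 0.0069572 = 0.14585 kg m^2.

0.146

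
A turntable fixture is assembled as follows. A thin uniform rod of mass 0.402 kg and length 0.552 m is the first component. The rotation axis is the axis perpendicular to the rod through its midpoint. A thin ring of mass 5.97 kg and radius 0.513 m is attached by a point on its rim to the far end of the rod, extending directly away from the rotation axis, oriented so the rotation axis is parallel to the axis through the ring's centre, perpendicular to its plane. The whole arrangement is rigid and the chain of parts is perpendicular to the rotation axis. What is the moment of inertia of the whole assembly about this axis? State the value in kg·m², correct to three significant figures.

5.30

Thin rod: I_cm = (1/12)ML² = (1/12)(0.402)(0.552)² = 0.010208 kg·m²; axis through the centre, so I = 0.010208 kg·m².
Thin ring: I_cm = MR² = (5.97)(0.513)² = 1.5711 kg·m²; centre at d = 0.276 + 0.513 = 0.789 m, so the parallel axis theorem gives I = 1.5711 + (5.97)(0.789)² = 5.2876 kg·m².
Total I = 0.010208 + 5.2876 = 5.2978 kg·m².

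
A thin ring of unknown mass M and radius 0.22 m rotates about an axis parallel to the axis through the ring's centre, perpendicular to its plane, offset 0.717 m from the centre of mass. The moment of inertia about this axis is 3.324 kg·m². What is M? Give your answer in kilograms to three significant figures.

5.91

I = I_cm + Md² = MR² + Md² = M·[1·(0.22)² + (0.717)²] = M·0.56249.
So M = 3.324 / 0.56249 = 5.9094 kg.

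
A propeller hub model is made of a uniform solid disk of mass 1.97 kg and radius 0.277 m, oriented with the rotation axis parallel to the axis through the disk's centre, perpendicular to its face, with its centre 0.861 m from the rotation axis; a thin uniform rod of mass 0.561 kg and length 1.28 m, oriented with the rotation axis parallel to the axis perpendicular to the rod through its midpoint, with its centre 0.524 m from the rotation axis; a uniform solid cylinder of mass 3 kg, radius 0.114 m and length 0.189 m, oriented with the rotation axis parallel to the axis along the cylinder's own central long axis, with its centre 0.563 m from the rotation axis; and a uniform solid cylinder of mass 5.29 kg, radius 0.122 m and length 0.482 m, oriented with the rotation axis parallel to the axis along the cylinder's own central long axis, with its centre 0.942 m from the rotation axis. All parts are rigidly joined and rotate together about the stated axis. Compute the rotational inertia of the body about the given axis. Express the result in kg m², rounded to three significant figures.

7.47

Solid disk: I_cm = (1/2)MR² = (1/2)(1.97)(0.277)² = 0.075578 kg m²; centre at d = 0.861 m, so the parallel axis theorem gives I = 0.075578 + (1.97)(0.861)² = 1.536 kg m².
Thin rod: I_cm = (1/12)ML² = (1/12)(0.561)(1.28)² = 0.076595 kg m²; centre at d = 0.524 m, so the parallel axis theorem gives I = 0.076595 + (0.561)(0.524)² = 0.23063 kg m².
Solid cylinder: I_cm = (1/2)MR² = (1/2)(3)(0.114)² = 0.019494 kg m²; centre at d = 0.563 m, so the parallel axis theorem gives I = 0.019494 + (3)(0.563)² = 0.9704 kg m².
Solid cylinder: I_cm = (1/2)MR² = (1/2)(5.29)(0.122)² = 0.039368 kg m²; centre at d = 0.942 m, so the parallel axis theorem gives I = 0.039368 + (5.29)(0.942)² = 4.7335 kg m².
Total I = 1.536 + 0.23063 + 0.9704 + 4.7335 = 7.4705 kg m².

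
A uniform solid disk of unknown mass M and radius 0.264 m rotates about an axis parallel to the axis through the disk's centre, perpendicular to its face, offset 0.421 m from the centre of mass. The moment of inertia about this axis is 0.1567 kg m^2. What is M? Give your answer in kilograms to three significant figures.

I = I_cm + Md² = (1/2)MR² + Md² = M·[0.5·(0.264)² + (0.421)²] = M·0.21209.
So M = 0.1567 / 0.21209 = 0.73884 kg.

0.739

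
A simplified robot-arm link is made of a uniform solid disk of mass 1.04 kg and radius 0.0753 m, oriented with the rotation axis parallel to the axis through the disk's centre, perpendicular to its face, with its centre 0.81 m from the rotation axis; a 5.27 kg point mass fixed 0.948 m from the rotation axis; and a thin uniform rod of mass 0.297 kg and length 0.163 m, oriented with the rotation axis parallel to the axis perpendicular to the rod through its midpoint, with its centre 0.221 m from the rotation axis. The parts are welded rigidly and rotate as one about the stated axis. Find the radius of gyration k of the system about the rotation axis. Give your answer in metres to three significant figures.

0.907

Solid disk: I_cm = (1/2)MR² = (1/2)(1.04)(0.0753)² = 0.0029484 kg m^2; centre at d = 0.81 m, so the parallel axis theorem gives I = 0.0029484 + (1.04)(0.81)² = 0.68529 kg m^2.
Point mass: I_cm = 0; centre at d = 0.948 m, so the parallel axis theorem gives I = 0 + (5.27)(0.948)² = 4.7362 kg m^2.
Thin rod: I_cm = (1/12)ML² = (1/12)(0.297)(0.163)² = 0.00065758 kg m^2; centre at d = 0.221 m, so the parallel axis theorem gives I = 0.00065758 + (0.297)(0.221)² = 0.015163 kg m^2.
Total I = 5.4366 kg m^2; total mass M = 6.607 kg.
k = √(I/M) = √(5.4366/6.607) = 0.90712 m.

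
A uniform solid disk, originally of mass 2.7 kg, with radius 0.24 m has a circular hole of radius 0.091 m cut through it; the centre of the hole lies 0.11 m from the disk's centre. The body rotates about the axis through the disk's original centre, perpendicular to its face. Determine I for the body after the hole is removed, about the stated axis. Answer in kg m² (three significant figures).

Unpierced body about its centre: I₀ = (1/2)MR² = (1/2)(2.7)(0.24)² = 0.07776 kg m².
The removed disk has mass m = M·(r/R)² = (2.7)(0.091/0.24)² = 0.38817 kg (same uniform areal density).
Its moment of inertia about the rotation axis (parallel-axis theorem): I_hole = (1/2)mr² + md² = (1/2)(0.38817)(0.091)² + (0.38817)(0.11)² = 0.0063041 kg m².
Treating the hole as negative mass, I = I₀ − I_hole = 0.07776 − 0.0063041 = 0.071456 kg m².

0.0715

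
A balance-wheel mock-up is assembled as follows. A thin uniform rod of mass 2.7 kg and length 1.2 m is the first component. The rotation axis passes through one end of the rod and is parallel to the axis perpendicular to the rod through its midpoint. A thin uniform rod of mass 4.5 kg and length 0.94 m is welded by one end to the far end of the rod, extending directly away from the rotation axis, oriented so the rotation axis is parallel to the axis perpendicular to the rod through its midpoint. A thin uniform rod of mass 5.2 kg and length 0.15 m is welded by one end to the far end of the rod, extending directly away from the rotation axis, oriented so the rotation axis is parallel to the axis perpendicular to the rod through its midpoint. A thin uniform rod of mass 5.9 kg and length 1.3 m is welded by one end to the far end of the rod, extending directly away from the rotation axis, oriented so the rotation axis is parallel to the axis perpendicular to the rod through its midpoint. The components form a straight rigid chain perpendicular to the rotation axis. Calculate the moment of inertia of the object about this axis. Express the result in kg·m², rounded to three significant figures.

91.5

Thin rod: I_cm = (1/12)ML² = (1/12)(2.7)(1.2)² = 0.324 kg·m²; centre at d = 0.6 m, so I = I_cm + Md² gives I = 0.324 + (2.7)(0.6)² = 1.296 kg·m².
Thin rod: I_cm = (1/12)ML² = (1/12)(4.5)(0.94)² = 0.33135 kg·m²; centre at d = 0.6 + 0.6 + 0.47 = 1.67 m, so I = I_cm + Md² gives I = 0.33135 + (4.5)(1.67)² = 12.881 kg·m².
Thin rod: I_cm = (1/12)ML² = (1/12)(5.2)(0.15)² = 0.00975 kg·m²; centre at d = 0.6 + 0.6 + 0.47 + 0.47 + 0.075 = 2.215 m, so I = I_cm + Md² gives I = 0.00975 + (5.2)(2.215)² = 25.522 kg·m².
Thin rod: I_cm = (1/12)ML² = (1/12)(5.9)(1.3)² = 0.83092 kg·m²; centre at d = 0.6 + 0.6 + 0.47 + 0.47 + 0.075 + 0.075 + 0.65 = 2.94 m, so I = I_cm + Md² gives I = 0.83092 + (5.9)(2.94)² = 51.828 kg·m².
Total I = 1.296 + 12.881 + 25.522 + 51.828 = 91.528 kg·m².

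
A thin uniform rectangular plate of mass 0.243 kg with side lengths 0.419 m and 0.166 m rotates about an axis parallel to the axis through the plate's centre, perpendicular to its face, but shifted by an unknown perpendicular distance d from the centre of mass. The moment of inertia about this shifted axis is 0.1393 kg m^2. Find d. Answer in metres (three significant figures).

About the centre-of-mass axis, I_cm = (1/12)M(a²+b²) = (1/12)(0.243)[(0.419)² + (0.166)²] = 0.0041131 kg m^2.
Parallel axis theorem: I = I_cm + Md², so Md² = 0.1393 − 0.0041131 = 0.13519 kg m^2.
d = √(0.13519 / 0.243) = 0.74587 m.

0.746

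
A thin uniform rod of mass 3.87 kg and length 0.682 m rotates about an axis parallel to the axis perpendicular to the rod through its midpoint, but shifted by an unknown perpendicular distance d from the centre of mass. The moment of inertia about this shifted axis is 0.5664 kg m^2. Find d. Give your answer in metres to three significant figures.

About the centre-of-mass axis, I_cm = (1/12)ML² = (1/12)(3.87)(0.682)² = 0.15 kg m^2.
Parallel axis theorem: I = I_cm + Md², so Md² = 0.5664 − 0.15 = 0.4164 kg m^2.
d = √(0.4164 / 3.87) = 0.32802 m.

0.328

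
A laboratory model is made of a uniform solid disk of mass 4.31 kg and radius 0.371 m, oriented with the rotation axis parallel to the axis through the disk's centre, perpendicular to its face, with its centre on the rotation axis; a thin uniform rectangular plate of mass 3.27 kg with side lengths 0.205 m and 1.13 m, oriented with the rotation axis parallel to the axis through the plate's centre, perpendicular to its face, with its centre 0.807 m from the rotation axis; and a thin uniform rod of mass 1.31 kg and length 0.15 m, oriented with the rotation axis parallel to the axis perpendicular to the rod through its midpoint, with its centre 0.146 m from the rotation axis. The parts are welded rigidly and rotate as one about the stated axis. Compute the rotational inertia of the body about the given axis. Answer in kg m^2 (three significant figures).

Solid disk: I_cm = (1/2)MR² = (1/2)(4.31)(0.371)² = 0.29662 kg m^2; axis through the centre, so I = 0.29662 kg m^2.
Rectangular plate: I_cm = (1/12)M(a²+b²) = (1/12)(3.27)[(0.205)² + (1.13)²] = 0.35941 kg m^2; centre at d = 0.807 m, so the parallel axis theorem gives I = 0.35941 + (3.27)(0.807)² = 2.489 kg m^2.
Thin rod: I_cm = (1/12)ML² = (1/12)(1.31)(0.15)² = 0.0024562 kg m^2; centre at d = 0.146 m, so the parallel axis theorem gives I = 0.0024562 + (1.31)(0.146)² = 0.03038 kg m^2.
Total I = 0.29662 + 2.489 + 0.03038 = 2.816 kg m^2.

2.82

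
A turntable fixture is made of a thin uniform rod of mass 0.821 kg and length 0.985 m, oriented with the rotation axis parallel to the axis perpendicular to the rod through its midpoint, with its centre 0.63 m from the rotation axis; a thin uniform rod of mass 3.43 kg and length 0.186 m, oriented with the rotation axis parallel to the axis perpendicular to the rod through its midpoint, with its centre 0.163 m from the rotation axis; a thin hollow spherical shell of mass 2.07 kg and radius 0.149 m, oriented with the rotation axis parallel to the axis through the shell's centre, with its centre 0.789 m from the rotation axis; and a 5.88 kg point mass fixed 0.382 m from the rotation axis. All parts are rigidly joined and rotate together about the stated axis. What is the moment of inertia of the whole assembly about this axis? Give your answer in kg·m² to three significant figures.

2.67

Thin rod: I_cm = (1/12)ML² = (1/12)(0.821)(0.985)² = 0.06638 kg·m²; centre at d = 0.63 m, so the parallel axis theorem gives I = 0.06638 + (0.821)(0.63)² = 0.39223 kg·m².
Thin rod: I_cm = (1/12)ML² = (1/12)(3.43)(0.186)² = 0.0098887 kg·m²; centre at d = 0.163 m, so the parallel axis theorem gives I = 0.0098887 + (3.43)(0.163)² = 0.10102 kg·m².
Spherical shell: I_cm = (2/3)MR² = (2/3)(2.07)(0.149)² = 0.030637 kg·m²; centre at d = 0.789 m, so the parallel axis theorem gives I = 0.030637 + (2.07)(0.789)² = 1.3193 kg·m².
Point mass: I_cm = 0; centre at d = 0.382 m, so the parallel axis theorem gives I = 0 + (5.88)(0.382)² = 0.85803 kg·m².
Total I = 0.39223 + 0.10102 + 1.3193 + 0.85803 = 2.6705 kg·m².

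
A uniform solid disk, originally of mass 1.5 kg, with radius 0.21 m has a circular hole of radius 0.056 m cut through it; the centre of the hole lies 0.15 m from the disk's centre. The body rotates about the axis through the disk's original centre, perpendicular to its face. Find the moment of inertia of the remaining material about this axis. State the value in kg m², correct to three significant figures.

Unpierced body about its centre: I₀ = (1/2)MR² = (1/2)(1.5)(0.21)² = 0.033075 kg m².
The removed disk has mass m = M·(r/R)² = (1.5)(0.056/0.21)² = 0.10667 kg (same uniform areal density).
Its moment of inertia about the rotation axis (parallel-axis theorem): I_hole = (1/2)mr² + md² = (1/2)(0.10667)(0.056)² + (0.10667)(0.15)² = 0.0025673 kg m².
Treating the hole as negative mass, I = I₀ − I_hole = 0.033075 − 0.0025673 = 0.030508 kg m².

0.0305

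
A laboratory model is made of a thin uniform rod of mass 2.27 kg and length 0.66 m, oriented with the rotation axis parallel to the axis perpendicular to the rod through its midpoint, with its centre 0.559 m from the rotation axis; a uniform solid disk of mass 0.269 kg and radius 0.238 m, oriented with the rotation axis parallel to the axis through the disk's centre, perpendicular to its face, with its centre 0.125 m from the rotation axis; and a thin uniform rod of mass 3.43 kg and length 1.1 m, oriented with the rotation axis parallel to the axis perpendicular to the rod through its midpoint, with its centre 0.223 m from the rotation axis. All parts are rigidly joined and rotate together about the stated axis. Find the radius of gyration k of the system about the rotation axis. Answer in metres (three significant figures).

0.470

Thin rod: I_cm = (1/12)ML² = (1/12)(2.27)(0.66)² = 0.082401 kg·m²; centre at d = 0.559 m, so the parallel axis theorem gives I = 0.082401 + (2.27)(0.559)² = 0.79173 kg·m².
Solid disk: I_cm = (1/2)MR² = (1/2)(0.269)(0.238)² = 0.0076186 kg·m²; centre at d = 0.125 m, so the parallel axis theorem gives I = 0.0076186 + (0.269)(0.125)² = 0.011822 kg·m².
Thin rod: I_cm = (1/12)ML² = (1/12)(3.43)(1.1)² = 0.34586 kg·m²; centre at d = 0.223 m, so the parallel axis theorem gives I = 0.34586 + (3.43)(0.223)² = 0.51643 kg·m².
Total I = 1.32 kg·m²; total mass M = 5.969 kg.
k = √(I/M) = √(1.32/5.969) = 0.47026 m.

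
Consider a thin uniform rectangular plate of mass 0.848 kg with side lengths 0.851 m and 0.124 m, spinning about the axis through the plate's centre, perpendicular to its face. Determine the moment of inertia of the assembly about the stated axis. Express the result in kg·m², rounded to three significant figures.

I_cm = (1/12)M(a²+b²) = (1/12)(0.848)[(0.851)² + (0.124)²] = 0.052263 kg·m²; axis through the centre, so I = 0.052263 kg·m².

0.0523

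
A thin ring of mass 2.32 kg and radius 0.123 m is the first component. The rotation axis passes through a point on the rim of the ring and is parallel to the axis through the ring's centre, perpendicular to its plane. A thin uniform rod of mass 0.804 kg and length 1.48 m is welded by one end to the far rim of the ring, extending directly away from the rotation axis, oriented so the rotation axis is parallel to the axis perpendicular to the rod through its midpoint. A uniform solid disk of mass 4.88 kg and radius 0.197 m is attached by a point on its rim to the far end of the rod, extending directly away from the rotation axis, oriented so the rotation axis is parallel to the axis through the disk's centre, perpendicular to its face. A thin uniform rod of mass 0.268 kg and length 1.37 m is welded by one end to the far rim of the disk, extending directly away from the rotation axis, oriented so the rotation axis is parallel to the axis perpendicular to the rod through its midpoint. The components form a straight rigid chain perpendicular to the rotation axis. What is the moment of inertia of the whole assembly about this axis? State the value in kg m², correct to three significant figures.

21.3

Thin ring: I_cm = MR² = (2.32)(0.123)² = 0.035099 kg m²; centre at d = 0.123 m, so the parallel axis theorem gives I = 0.035099 + (2.32)(0.123)² = 0.070199 kg m².
Thin rod: I_cm = (1/12)ML² = (1/12)(0.804)(1.48)² = 0.14676 kg m²; centre at d = 0.123 + 0.123 + 0.74 = 0.986 m, so the parallel axis theorem gives I = 0.14676 + (0.804)(0.986)² = 0.9284 kg m².
Solid disk: I_cm = (1/2)MR² = (1/2)(4.88)(0.197)² = 0.094694 kg m²; centre at d = 0.123 + 0.123 + 0.74 + 0.74 + 0.197 = 1.923 m, so the parallel axis theorem gives I = 0.094694 + (4.88)(1.923)² = 18.141 kg m².
Thin rod: I_cm = (1/12)ML² = (1/12)(0.268)(1.37)² = 0.041917 kg m²; centre at d = 0.123 + 0.123 + 0.74 + 0.74 + 0.197 + 0.197 + 0.685 = 2.805 m, so the parallel axis theorem gives I = 0.041917 + (0.268)(2.805)² = 2.1505 kg m².
Total I = 0.070199 + 0.9284 + 18.141 + 2.1505 = 21.29 kg m².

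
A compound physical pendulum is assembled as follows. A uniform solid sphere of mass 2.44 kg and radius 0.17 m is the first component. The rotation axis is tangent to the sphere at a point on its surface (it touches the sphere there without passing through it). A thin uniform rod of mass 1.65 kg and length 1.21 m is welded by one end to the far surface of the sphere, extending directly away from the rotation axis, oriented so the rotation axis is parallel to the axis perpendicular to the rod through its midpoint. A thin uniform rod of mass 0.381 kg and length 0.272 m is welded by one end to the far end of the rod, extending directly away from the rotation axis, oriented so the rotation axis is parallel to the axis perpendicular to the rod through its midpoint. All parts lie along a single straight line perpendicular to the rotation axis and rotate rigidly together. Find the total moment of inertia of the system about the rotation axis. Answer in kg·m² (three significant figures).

Solid sphere: I_cm = (2/5)MR² = (2/5)(2.44)(0.17)² = 0.028206 kg·m²; centre at d = 0.17 m, so I = I_cm + Md² gives I = 0.028206 + (2.44)(0.17)² = 0.098722 kg·m².
Thin rod: I_cm = (1/12)ML² = (1/12)(1.65)(1.21)² = 0.20131 kg·m²; centre at d = 0.17 + 0.17 + 0.605 = 0.945 m, so I = I_cm + Md² gives I = 0.20131 + (1.65)(0.945)² = 1.6748 kg·m².
Thin rod: I_cm = (1/12)ML² = (1/12)(0.381)(0.272)² = 0.002349 kg·m²; centre at d = 0.17 + 0.17 + 0.605 + 0.605 + 0.136 = 1.686 m, so I = I_cm + Md² gives I = 0.002349 + (0.381)(1.686)² = 1.0854 kg·m².
Total I = 0.098722 + 1.6748 + 1.0854 = 2.8589 kg·m².

2.86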